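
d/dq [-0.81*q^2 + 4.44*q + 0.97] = 4.44 - 1.62*q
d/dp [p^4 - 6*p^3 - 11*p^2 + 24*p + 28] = 4*p^3 - 18*p^2 - 22*p + 24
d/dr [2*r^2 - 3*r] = 4*r - 3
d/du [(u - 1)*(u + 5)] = 2*u + 4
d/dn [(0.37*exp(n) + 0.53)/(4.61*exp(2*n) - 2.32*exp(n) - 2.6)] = (-1.7057*exp(2*n) - 4.8866*exp(n) + 0.2676)*exp(n)/(21.2521*exp(4*n) - 21.3904*exp(3*n) - 18.5896*exp(2*n) + 12.064*exp(n) + 6.76)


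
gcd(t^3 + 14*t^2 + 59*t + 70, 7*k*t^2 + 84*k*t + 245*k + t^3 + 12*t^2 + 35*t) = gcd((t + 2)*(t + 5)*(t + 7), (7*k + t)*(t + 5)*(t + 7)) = t^2 + 12*t + 35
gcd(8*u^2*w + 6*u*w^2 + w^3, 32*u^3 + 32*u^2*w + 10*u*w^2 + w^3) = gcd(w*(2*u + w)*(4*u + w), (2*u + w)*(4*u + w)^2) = 8*u^2 + 6*u*w + w^2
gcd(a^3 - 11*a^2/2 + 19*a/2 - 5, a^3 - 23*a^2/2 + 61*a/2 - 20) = a^2 - 7*a/2 + 5/2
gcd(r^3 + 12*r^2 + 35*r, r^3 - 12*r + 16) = 1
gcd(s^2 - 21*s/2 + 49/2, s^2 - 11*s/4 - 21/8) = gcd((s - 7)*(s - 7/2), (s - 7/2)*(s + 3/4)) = s - 7/2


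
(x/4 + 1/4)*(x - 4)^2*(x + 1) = x^4/4 - 3*x^3/2 + x^2/4 + 6*x + 4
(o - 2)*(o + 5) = o^2 + 3*o - 10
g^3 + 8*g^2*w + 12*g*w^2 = g*(g + 2*w)*(g + 6*w)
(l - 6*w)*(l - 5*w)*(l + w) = l^3 - 10*l^2*w + 19*l*w^2 + 30*w^3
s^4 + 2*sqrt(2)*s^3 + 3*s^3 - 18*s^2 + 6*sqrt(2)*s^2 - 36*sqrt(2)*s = s*(s - 3)*(s + 6)*(s + 2*sqrt(2))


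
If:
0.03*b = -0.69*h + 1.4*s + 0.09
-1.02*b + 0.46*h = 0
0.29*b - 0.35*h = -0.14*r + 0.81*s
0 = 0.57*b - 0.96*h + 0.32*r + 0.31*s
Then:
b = 0.07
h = 0.16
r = 0.33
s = 0.01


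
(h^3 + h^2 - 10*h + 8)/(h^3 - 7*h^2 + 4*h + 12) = (h^2 + 3*h - 4)/(h^2 - 5*h - 6)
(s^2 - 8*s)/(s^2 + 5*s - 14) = s*(s - 8)/(s^2 + 5*s - 14)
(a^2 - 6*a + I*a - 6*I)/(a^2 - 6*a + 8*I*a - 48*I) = (a + I)/(a + 8*I)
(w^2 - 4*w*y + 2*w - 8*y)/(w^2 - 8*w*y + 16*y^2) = (-w - 2)/(-w + 4*y)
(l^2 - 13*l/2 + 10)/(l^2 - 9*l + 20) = (l - 5/2)/(l - 5)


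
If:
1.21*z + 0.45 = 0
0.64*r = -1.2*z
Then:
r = 0.70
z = -0.37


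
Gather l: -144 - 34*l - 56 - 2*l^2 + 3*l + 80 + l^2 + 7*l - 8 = -l^2 - 24*l - 128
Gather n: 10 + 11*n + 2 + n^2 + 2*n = n^2 + 13*n + 12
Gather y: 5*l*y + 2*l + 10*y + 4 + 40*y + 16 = 2*l + y*(5*l + 50) + 20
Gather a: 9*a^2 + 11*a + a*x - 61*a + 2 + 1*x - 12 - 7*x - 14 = 9*a^2 + a*(x - 50) - 6*x - 24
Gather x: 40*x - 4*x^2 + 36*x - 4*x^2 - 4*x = -8*x^2 + 72*x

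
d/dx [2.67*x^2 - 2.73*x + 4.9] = 5.34*x - 2.73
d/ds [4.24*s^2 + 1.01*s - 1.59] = 8.48*s + 1.01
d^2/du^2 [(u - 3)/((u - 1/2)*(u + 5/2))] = 32*(4*u^3 - 36*u^2 - 57*u - 53)/(64*u^6 + 384*u^5 + 528*u^4 - 448*u^3 - 660*u^2 + 600*u - 125)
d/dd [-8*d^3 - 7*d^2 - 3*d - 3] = -24*d^2 - 14*d - 3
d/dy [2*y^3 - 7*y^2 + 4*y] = 6*y^2 - 14*y + 4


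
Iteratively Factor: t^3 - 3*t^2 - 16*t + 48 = (t - 4)*(t^2 + t - 12) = (t - 4)*(t - 3)*(t + 4)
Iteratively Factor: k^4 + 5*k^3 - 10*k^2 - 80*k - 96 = (k - 4)*(k^3 + 9*k^2 + 26*k + 24) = (k - 4)*(k + 2)*(k^2 + 7*k + 12) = (k - 4)*(k + 2)*(k + 4)*(k + 3)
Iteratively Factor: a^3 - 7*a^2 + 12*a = (a - 3)*(a^2 - 4*a) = a*(a - 3)*(a - 4)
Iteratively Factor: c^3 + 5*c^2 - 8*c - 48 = (c + 4)*(c^2 + c - 12) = (c + 4)^2*(c - 3)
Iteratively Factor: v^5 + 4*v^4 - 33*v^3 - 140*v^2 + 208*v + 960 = (v + 4)*(v^4 - 33*v^2 - 8*v + 240) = (v - 5)*(v + 4)*(v^3 + 5*v^2 - 8*v - 48) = (v - 5)*(v - 3)*(v + 4)*(v^2 + 8*v + 16) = (v - 5)*(v - 3)*(v + 4)^2*(v + 4)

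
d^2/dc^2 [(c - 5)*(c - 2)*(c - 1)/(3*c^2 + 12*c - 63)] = 4*(43*c^3 - 393*c^2 + 1137*c - 1235)/(3*(c^6 + 12*c^5 - 15*c^4 - 440*c^3 + 315*c^2 + 5292*c - 9261))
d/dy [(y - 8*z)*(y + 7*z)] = 2*y - z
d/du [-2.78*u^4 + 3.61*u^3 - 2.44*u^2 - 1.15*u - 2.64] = -11.12*u^3 + 10.83*u^2 - 4.88*u - 1.15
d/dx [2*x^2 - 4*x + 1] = 4*x - 4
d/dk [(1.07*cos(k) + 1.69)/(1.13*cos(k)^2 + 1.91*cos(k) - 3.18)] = (1.2091*cos(k)^2 + 3.8194*cos(k) + 6.6305)*sin(k)/(1.2769*cos(k)^4 + 4.3166*cos(k)^3 - 3.5387*cos(k)^2 - 12.1476*cos(k) + 10.1124)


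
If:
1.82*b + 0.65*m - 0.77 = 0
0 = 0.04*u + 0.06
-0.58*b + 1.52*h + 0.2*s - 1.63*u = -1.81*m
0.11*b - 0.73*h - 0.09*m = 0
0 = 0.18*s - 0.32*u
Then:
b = 0.78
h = 0.24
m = -1.01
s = -2.67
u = -1.50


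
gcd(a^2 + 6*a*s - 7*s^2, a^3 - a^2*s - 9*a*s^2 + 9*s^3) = -a + s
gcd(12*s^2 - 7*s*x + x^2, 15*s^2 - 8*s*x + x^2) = -3*s + x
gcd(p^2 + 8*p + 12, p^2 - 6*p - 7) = 1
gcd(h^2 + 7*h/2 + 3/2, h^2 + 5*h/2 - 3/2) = h + 3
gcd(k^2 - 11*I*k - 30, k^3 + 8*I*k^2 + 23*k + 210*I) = k - 5*I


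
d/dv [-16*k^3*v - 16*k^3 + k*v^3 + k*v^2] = k*(-16*k^2 + 3*v^2 + 2*v)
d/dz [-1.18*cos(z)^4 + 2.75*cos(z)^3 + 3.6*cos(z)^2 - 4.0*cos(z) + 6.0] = (4.72*cos(z)^3 - 8.25*cos(z)^2 - 7.2*cos(z) + 4.0)*sin(z)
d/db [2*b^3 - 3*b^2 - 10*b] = 6*b^2 - 6*b - 10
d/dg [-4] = 0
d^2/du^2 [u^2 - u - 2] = 2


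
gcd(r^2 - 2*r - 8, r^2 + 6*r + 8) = r + 2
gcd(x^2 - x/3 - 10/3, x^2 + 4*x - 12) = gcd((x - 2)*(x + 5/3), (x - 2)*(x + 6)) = x - 2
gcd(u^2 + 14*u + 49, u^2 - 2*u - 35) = 1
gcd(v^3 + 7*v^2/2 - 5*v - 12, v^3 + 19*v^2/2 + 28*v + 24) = v^2 + 11*v/2 + 6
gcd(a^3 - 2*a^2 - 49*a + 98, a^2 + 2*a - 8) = a - 2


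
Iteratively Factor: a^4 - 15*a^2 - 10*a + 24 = (a + 2)*(a^3 - 2*a^2 - 11*a + 12) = (a - 4)*(a + 2)*(a^2 + 2*a - 3) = (a - 4)*(a - 1)*(a + 2)*(a + 3)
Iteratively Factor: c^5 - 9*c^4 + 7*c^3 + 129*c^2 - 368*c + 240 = (c - 1)*(c^4 - 8*c^3 - c^2 + 128*c - 240) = (c - 4)*(c - 1)*(c^3 - 4*c^2 - 17*c + 60) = (c - 4)*(c - 3)*(c - 1)*(c^2 - c - 20) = (c - 5)*(c - 4)*(c - 3)*(c - 1)*(c + 4)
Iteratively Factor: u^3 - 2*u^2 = (u)*(u^2 - 2*u) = u*(u - 2)*(u)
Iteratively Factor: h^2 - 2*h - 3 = (h + 1)*(h - 3)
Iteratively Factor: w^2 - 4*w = (w)*(w - 4)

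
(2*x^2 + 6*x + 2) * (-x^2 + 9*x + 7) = -2*x^4 + 12*x^3 + 66*x^2 + 60*x + 14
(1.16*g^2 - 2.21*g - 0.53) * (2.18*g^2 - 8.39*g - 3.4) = 2.5288*g^4 - 14.5502*g^3 + 13.4425*g^2 + 11.9607*g + 1.802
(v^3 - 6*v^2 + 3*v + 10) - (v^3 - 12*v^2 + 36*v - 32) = 6*v^2 - 33*v + 42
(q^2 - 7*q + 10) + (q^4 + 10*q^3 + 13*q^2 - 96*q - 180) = q^4 + 10*q^3 + 14*q^2 - 103*q - 170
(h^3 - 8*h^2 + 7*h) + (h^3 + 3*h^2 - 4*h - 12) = 2*h^3 - 5*h^2 + 3*h - 12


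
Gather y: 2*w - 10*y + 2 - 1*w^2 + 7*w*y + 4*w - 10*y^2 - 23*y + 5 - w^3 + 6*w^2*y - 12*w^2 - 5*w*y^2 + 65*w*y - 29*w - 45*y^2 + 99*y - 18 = -w^3 - 13*w^2 - 23*w + y^2*(-5*w - 55) + y*(6*w^2 + 72*w + 66) - 11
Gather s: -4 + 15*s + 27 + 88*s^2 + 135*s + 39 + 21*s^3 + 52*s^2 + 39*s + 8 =21*s^3 + 140*s^2 + 189*s + 70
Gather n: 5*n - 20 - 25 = 5*n - 45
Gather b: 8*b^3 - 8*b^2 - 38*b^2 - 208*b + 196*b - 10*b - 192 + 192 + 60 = 8*b^3 - 46*b^2 - 22*b + 60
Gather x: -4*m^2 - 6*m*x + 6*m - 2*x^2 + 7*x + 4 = -4*m^2 + 6*m - 2*x^2 + x*(7 - 6*m) + 4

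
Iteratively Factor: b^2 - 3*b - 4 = (b + 1)*(b - 4)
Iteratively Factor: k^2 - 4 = (k + 2)*(k - 2)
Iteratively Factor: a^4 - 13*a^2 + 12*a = (a - 3)*(a^3 + 3*a^2 - 4*a) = a*(a - 3)*(a^2 + 3*a - 4) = a*(a - 3)*(a - 1)*(a + 4)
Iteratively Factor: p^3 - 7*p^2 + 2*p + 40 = (p - 5)*(p^2 - 2*p - 8) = (p - 5)*(p - 4)*(p + 2)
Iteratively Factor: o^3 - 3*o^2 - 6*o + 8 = (o - 1)*(o^2 - 2*o - 8) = (o - 1)*(o + 2)*(o - 4)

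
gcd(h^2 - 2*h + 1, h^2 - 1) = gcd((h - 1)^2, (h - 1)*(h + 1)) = h - 1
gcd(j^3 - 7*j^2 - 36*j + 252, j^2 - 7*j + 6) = j - 6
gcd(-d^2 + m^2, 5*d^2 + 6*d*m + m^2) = d + m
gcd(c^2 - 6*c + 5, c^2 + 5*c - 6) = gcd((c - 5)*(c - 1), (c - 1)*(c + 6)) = c - 1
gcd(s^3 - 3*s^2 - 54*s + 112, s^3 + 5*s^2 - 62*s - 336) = s^2 - s - 56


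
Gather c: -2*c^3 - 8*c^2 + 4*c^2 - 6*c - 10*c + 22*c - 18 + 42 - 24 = -2*c^3 - 4*c^2 + 6*c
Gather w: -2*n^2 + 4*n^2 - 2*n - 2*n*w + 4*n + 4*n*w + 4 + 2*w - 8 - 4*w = 2*n^2 + 2*n + w*(2*n - 2) - 4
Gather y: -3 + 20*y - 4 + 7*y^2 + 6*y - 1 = 7*y^2 + 26*y - 8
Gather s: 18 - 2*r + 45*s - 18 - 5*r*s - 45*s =-5*r*s - 2*r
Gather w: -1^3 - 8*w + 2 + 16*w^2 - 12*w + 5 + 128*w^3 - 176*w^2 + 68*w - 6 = 128*w^3 - 160*w^2 + 48*w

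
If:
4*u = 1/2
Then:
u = 1/8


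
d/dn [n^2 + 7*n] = 2*n + 7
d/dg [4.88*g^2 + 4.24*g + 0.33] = 9.76*g + 4.24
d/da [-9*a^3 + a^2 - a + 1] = -27*a^2 + 2*a - 1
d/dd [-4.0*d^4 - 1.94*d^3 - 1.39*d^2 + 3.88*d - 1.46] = -16.0*d^3 - 5.82*d^2 - 2.78*d + 3.88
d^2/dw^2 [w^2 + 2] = 2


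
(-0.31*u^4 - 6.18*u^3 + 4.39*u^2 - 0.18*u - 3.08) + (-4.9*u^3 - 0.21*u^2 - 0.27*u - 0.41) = -0.31*u^4 - 11.08*u^3 + 4.18*u^2 - 0.45*u - 3.49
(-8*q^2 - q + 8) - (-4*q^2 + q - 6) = -4*q^2 - 2*q + 14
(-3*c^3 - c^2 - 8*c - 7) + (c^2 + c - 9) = -3*c^3 - 7*c - 16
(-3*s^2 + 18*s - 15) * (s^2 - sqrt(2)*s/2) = -3*s^4 + 3*sqrt(2)*s^3/2 + 18*s^3 - 15*s^2 - 9*sqrt(2)*s^2 + 15*sqrt(2)*s/2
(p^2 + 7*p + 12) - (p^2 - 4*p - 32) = 11*p + 44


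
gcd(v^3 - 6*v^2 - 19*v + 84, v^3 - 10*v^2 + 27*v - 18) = v - 3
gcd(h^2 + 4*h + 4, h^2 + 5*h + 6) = h + 2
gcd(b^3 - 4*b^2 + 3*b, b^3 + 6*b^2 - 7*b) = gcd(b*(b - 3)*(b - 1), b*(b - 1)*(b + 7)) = b^2 - b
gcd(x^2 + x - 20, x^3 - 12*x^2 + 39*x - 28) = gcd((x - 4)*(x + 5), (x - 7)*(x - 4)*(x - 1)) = x - 4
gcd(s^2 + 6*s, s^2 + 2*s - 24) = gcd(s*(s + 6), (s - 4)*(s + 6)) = s + 6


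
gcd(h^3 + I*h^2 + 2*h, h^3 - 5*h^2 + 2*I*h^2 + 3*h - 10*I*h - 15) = h - I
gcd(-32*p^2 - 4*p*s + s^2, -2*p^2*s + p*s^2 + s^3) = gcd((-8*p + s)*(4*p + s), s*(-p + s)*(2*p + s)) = 1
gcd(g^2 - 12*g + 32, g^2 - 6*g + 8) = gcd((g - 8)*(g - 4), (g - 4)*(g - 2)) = g - 4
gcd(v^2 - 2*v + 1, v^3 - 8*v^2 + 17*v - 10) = v - 1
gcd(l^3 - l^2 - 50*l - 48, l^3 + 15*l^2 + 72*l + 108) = l + 6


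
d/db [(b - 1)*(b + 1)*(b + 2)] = 3*b^2 + 4*b - 1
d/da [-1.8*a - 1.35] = -1.80000000000000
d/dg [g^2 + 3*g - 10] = 2*g + 3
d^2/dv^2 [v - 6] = 0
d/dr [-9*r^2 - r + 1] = -18*r - 1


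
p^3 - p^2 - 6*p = p*(p - 3)*(p + 2)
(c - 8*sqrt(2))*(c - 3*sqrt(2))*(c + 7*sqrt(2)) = c^3 - 4*sqrt(2)*c^2 - 106*c + 336*sqrt(2)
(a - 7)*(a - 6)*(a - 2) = a^3 - 15*a^2 + 68*a - 84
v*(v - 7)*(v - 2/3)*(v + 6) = v^4 - 5*v^3/3 - 124*v^2/3 + 28*v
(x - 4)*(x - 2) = x^2 - 6*x + 8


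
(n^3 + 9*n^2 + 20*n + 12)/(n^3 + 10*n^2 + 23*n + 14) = (n + 6)/(n + 7)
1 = 1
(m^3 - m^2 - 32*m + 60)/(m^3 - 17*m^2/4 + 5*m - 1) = 4*(m^2 + m - 30)/(4*m^2 - 9*m + 2)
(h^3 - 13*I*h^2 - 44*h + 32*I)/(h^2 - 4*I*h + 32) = (h^2 - 5*I*h - 4)/(h + 4*I)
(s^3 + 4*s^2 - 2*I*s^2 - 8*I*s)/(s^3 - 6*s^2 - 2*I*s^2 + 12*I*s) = (s + 4)/(s - 6)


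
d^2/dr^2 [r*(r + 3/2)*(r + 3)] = 6*r + 9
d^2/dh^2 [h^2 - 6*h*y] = 2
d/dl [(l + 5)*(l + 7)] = 2*l + 12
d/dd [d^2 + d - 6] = 2*d + 1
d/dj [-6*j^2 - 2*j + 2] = -12*j - 2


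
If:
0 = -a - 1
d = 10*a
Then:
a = -1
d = -10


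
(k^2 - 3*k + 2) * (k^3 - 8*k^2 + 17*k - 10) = k^5 - 11*k^4 + 43*k^3 - 77*k^2 + 64*k - 20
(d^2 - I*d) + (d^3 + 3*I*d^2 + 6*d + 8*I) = d^3 + d^2 + 3*I*d^2 + 6*d - I*d + 8*I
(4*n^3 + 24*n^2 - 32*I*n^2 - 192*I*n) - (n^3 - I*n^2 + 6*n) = 3*n^3 + 24*n^2 - 31*I*n^2 - 6*n - 192*I*n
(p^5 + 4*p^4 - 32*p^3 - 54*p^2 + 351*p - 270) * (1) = p^5 + 4*p^4 - 32*p^3 - 54*p^2 + 351*p - 270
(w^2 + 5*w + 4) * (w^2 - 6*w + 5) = w^4 - w^3 - 21*w^2 + w + 20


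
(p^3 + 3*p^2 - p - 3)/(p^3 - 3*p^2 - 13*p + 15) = (p + 1)/(p - 5)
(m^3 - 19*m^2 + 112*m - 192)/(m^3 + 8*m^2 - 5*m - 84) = (m^2 - 16*m + 64)/(m^2 + 11*m + 28)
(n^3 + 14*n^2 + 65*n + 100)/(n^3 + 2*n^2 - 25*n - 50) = (n^2 + 9*n + 20)/(n^2 - 3*n - 10)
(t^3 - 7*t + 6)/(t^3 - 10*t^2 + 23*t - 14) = (t + 3)/(t - 7)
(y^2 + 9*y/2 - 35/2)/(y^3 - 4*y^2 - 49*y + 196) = (y - 5/2)/(y^2 - 11*y + 28)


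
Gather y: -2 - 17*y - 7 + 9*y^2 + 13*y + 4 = 9*y^2 - 4*y - 5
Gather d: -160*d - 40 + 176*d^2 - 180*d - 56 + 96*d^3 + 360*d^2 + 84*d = 96*d^3 + 536*d^2 - 256*d - 96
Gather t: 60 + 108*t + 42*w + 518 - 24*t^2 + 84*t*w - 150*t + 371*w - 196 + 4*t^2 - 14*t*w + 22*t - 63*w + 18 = -20*t^2 + t*(70*w - 20) + 350*w + 400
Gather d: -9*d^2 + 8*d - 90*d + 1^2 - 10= -9*d^2 - 82*d - 9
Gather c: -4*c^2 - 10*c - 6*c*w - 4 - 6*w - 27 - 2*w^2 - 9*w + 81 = -4*c^2 + c*(-6*w - 10) - 2*w^2 - 15*w + 50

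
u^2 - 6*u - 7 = (u - 7)*(u + 1)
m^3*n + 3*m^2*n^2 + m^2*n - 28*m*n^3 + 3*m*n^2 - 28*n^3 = (m - 4*n)*(m + 7*n)*(m*n + n)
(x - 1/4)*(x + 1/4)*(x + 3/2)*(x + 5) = x^4 + 13*x^3/2 + 119*x^2/16 - 13*x/32 - 15/32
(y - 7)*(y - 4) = y^2 - 11*y + 28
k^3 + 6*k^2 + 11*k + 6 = (k + 1)*(k + 2)*(k + 3)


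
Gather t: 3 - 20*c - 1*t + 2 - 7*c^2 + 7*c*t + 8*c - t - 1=-7*c^2 - 12*c + t*(7*c - 2) + 4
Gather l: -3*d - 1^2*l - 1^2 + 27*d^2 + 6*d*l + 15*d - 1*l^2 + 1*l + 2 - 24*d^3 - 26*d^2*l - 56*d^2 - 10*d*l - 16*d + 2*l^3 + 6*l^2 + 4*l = -24*d^3 - 29*d^2 - 4*d + 2*l^3 + 5*l^2 + l*(-26*d^2 - 4*d + 4) + 1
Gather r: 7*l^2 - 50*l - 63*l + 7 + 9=7*l^2 - 113*l + 16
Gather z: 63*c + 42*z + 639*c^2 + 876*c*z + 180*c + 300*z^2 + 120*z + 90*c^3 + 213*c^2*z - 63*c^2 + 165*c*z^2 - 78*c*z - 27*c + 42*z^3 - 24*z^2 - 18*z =90*c^3 + 576*c^2 + 216*c + 42*z^3 + z^2*(165*c + 276) + z*(213*c^2 + 798*c + 144)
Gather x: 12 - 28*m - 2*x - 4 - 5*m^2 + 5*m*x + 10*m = -5*m^2 - 18*m + x*(5*m - 2) + 8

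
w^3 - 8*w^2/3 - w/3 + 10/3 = (w - 2)*(w - 5/3)*(w + 1)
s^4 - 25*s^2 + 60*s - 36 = (s - 3)*(s - 2)*(s - 1)*(s + 6)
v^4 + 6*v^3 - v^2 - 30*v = v*(v - 2)*(v + 3)*(v + 5)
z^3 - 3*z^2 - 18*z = z*(z - 6)*(z + 3)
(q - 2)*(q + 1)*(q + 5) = q^3 + 4*q^2 - 7*q - 10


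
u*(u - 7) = u^2 - 7*u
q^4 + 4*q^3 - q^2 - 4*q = q*(q - 1)*(q + 1)*(q + 4)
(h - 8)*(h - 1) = h^2 - 9*h + 8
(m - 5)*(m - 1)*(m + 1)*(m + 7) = m^4 + 2*m^3 - 36*m^2 - 2*m + 35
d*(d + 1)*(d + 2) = d^3 + 3*d^2 + 2*d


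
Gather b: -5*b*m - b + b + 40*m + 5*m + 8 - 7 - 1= -5*b*m + 45*m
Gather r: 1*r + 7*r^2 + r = 7*r^2 + 2*r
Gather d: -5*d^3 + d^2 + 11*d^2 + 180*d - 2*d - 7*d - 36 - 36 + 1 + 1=-5*d^3 + 12*d^2 + 171*d - 70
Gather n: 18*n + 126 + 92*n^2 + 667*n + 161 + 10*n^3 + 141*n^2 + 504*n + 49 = 10*n^3 + 233*n^2 + 1189*n + 336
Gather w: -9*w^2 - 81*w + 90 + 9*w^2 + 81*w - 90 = 0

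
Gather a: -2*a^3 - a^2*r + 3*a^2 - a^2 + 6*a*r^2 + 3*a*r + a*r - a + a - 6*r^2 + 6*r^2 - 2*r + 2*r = -2*a^3 + a^2*(2 - r) + a*(6*r^2 + 4*r)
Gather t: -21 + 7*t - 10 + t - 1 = 8*t - 32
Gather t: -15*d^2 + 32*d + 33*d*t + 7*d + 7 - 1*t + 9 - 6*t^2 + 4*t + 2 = -15*d^2 + 39*d - 6*t^2 + t*(33*d + 3) + 18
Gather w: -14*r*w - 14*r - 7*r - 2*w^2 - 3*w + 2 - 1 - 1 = -21*r - 2*w^2 + w*(-14*r - 3)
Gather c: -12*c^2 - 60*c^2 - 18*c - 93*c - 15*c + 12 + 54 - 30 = -72*c^2 - 126*c + 36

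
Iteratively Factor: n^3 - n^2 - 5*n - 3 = (n + 1)*(n^2 - 2*n - 3) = (n - 3)*(n + 1)*(n + 1)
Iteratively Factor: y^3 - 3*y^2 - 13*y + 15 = (y + 3)*(y^2 - 6*y + 5) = (y - 1)*(y + 3)*(y - 5)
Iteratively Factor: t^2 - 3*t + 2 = (t - 1)*(t - 2)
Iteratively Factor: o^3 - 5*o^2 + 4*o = (o - 1)*(o^2 - 4*o) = (o - 4)*(o - 1)*(o)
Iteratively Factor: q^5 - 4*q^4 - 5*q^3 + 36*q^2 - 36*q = (q)*(q^4 - 4*q^3 - 5*q^2 + 36*q - 36) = q*(q + 3)*(q^3 - 7*q^2 + 16*q - 12) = q*(q - 2)*(q + 3)*(q^2 - 5*q + 6) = q*(q - 2)^2*(q + 3)*(q - 3)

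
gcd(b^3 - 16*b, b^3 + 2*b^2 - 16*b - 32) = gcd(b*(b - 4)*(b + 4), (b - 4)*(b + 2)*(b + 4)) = b^2 - 16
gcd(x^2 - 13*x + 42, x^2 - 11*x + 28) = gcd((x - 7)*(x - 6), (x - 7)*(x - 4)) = x - 7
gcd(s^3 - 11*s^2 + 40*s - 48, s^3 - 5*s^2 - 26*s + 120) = s - 4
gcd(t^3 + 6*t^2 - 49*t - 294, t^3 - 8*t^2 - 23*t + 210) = t - 7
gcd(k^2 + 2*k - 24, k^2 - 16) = k - 4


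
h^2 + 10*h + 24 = (h + 4)*(h + 6)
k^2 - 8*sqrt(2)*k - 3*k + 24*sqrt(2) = (k - 3)*(k - 8*sqrt(2))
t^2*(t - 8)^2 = t^4 - 16*t^3 + 64*t^2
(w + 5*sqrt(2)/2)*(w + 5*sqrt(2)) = w^2 + 15*sqrt(2)*w/2 + 25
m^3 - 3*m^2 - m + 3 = (m - 3)*(m - 1)*(m + 1)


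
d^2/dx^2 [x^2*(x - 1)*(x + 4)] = 12*x^2 + 18*x - 8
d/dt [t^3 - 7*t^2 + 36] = t*(3*t - 14)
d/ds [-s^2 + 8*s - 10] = 8 - 2*s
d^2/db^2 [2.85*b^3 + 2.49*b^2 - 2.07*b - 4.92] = 17.1*b + 4.98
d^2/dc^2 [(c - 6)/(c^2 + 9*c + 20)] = 2*((c - 6)*(2*c + 9)^2 - 3*(c + 1)*(c^2 + 9*c + 20))/(c^2 + 9*c + 20)^3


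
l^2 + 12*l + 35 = (l + 5)*(l + 7)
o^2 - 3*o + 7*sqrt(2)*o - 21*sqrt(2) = (o - 3)*(o + 7*sqrt(2))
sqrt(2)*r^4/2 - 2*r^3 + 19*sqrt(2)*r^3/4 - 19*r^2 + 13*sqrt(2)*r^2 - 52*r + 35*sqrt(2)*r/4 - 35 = (r + 7/2)*(r + 5)*(r - 2*sqrt(2))*(sqrt(2)*r/2 + sqrt(2)/2)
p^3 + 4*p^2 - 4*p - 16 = (p - 2)*(p + 2)*(p + 4)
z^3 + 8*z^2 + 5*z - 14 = (z - 1)*(z + 2)*(z + 7)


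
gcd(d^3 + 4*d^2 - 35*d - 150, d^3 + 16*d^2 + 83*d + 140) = d + 5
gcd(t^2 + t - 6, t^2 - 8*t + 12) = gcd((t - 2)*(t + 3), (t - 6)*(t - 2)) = t - 2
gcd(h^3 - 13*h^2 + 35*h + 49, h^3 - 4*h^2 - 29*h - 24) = h + 1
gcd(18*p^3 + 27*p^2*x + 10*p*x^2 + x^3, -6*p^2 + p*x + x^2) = 3*p + x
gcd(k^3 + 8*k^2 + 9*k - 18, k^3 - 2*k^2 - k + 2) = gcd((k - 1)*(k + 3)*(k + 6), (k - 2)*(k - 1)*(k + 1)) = k - 1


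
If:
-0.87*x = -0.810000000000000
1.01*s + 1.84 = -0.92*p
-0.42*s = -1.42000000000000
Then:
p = -5.71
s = 3.38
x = 0.93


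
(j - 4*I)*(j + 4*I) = j^2 + 16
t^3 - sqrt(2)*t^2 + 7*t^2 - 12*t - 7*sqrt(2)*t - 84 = (t + 7)*(t - 3*sqrt(2))*(t + 2*sqrt(2))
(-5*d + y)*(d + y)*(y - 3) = -5*d^2*y + 15*d^2 - 4*d*y^2 + 12*d*y + y^3 - 3*y^2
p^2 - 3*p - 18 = (p - 6)*(p + 3)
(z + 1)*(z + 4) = z^2 + 5*z + 4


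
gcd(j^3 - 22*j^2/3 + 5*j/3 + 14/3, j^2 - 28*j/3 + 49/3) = j - 7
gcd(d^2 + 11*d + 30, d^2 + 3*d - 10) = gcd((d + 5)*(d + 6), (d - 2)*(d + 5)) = d + 5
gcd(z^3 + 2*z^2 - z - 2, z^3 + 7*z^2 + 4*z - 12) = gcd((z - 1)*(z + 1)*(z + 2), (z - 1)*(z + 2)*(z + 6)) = z^2 + z - 2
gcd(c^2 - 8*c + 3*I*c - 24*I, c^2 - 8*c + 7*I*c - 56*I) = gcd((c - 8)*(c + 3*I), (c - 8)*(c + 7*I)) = c - 8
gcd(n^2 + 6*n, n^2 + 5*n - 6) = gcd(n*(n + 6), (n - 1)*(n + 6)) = n + 6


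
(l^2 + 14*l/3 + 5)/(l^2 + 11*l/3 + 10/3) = (l + 3)/(l + 2)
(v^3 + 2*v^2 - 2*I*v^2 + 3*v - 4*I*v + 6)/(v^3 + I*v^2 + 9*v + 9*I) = (v + 2)/(v + 3*I)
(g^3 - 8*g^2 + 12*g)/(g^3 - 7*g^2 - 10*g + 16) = g*(g^2 - 8*g + 12)/(g^3 - 7*g^2 - 10*g + 16)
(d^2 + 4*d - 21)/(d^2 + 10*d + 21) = (d - 3)/(d + 3)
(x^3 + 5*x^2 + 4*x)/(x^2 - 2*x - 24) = x*(x + 1)/(x - 6)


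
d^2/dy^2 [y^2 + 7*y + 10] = 2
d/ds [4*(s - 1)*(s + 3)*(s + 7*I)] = 12*s^2 + s*(16 + 56*I) - 12 + 56*I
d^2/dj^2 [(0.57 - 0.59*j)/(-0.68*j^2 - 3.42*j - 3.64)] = ((0.59*j - 0.57)*(1.36*j + 3.42)*(2.72*j + 6.84) - (2.4072*j + 3.2604)*(0.68*j^2 + 3.42*j + 3.64))/(0.68*j^2 + 3.42*j + 3.64)^3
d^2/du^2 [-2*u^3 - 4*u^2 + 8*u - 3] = -12*u - 8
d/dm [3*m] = 3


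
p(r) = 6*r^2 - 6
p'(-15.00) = -180.00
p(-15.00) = 1344.00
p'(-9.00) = -108.00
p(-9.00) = 480.00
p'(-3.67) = -44.04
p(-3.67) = 74.81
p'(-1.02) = -12.24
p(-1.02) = 0.24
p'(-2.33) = -27.96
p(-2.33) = 26.57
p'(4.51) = 54.12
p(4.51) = 116.04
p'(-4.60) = -55.20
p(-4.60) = 120.96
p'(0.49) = 5.88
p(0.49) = -4.56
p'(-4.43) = -53.16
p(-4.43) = 111.75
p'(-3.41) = -40.92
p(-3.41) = 63.77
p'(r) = 12*r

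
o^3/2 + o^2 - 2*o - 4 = (o/2 + 1)*(o - 2)*(o + 2)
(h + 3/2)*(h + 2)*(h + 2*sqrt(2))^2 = h^4 + 7*h^3/2 + 4*sqrt(2)*h^3 + 11*h^2 + 14*sqrt(2)*h^2 + 12*sqrt(2)*h + 28*h + 24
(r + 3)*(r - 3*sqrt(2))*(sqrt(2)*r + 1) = sqrt(2)*r^3 - 5*r^2 + 3*sqrt(2)*r^2 - 15*r - 3*sqrt(2)*r - 9*sqrt(2)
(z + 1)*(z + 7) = z^2 + 8*z + 7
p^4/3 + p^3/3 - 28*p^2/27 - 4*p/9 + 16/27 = (p/3 + 1/3)*(p - 4/3)*(p - 2/3)*(p + 2)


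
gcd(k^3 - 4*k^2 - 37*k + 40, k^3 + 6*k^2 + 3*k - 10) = k^2 + 4*k - 5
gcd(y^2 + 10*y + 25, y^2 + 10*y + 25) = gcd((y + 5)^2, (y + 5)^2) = y^2 + 10*y + 25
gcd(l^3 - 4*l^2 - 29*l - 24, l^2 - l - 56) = l - 8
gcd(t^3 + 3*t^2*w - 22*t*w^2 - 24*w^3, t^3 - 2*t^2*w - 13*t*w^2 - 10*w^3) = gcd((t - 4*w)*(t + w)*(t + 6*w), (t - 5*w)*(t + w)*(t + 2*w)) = t + w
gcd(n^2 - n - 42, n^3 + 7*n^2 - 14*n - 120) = n + 6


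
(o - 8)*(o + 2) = o^2 - 6*o - 16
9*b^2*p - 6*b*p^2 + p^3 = p*(-3*b + p)^2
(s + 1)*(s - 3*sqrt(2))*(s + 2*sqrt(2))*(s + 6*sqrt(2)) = s^4 + s^3 + 5*sqrt(2)*s^3 - 24*s^2 + 5*sqrt(2)*s^2 - 72*sqrt(2)*s - 24*s - 72*sqrt(2)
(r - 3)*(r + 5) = r^2 + 2*r - 15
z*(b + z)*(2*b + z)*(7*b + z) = 14*b^3*z + 23*b^2*z^2 + 10*b*z^3 + z^4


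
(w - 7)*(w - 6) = w^2 - 13*w + 42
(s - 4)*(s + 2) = s^2 - 2*s - 8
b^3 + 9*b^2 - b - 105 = (b - 3)*(b + 5)*(b + 7)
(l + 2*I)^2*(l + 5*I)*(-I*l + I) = -I*l^4 + 9*l^3 + I*l^3 - 9*l^2 + 24*I*l^2 - 20*l - 24*I*l + 20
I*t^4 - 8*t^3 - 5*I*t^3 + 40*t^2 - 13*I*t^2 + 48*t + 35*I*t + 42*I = (t - 6)*(t + I)*(t + 7*I)*(I*t + I)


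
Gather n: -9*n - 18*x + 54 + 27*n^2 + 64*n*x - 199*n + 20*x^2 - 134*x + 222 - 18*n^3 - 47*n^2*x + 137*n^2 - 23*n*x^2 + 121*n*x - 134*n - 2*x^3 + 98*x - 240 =-18*n^3 + n^2*(164 - 47*x) + n*(-23*x^2 + 185*x - 342) - 2*x^3 + 20*x^2 - 54*x + 36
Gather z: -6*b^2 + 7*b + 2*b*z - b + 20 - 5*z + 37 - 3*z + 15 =-6*b^2 + 6*b + z*(2*b - 8) + 72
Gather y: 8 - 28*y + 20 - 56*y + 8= 36 - 84*y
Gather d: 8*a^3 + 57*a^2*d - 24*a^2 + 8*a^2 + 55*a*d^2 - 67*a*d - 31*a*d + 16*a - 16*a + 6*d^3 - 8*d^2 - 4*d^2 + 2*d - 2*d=8*a^3 - 16*a^2 + 6*d^3 + d^2*(55*a - 12) + d*(57*a^2 - 98*a)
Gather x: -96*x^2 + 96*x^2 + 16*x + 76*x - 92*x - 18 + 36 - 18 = 0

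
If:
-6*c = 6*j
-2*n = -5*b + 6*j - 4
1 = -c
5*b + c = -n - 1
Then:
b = 2/15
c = -1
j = 1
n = -2/3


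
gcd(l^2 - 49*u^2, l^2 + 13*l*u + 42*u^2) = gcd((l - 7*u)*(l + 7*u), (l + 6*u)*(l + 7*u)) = l + 7*u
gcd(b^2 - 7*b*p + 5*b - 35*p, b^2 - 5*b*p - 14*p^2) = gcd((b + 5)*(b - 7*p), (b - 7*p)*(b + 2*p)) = -b + 7*p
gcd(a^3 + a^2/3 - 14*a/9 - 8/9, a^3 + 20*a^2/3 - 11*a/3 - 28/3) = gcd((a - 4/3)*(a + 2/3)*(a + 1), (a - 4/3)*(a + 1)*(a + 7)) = a^2 - a/3 - 4/3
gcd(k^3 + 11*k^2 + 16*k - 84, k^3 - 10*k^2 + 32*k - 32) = k - 2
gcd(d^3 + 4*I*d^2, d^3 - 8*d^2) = d^2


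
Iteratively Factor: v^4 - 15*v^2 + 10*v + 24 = (v + 4)*(v^3 - 4*v^2 + v + 6) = (v + 1)*(v + 4)*(v^2 - 5*v + 6) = (v - 3)*(v + 1)*(v + 4)*(v - 2)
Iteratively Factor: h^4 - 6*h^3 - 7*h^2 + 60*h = (h + 3)*(h^3 - 9*h^2 + 20*h) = (h - 5)*(h + 3)*(h^2 - 4*h) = h*(h - 5)*(h + 3)*(h - 4)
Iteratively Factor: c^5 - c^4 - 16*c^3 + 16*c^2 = (c + 4)*(c^4 - 5*c^3 + 4*c^2) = c*(c + 4)*(c^3 - 5*c^2 + 4*c) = c*(c - 4)*(c + 4)*(c^2 - c) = c*(c - 4)*(c - 1)*(c + 4)*(c)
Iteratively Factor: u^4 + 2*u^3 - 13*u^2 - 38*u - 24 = (u + 2)*(u^3 - 13*u - 12) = (u + 1)*(u + 2)*(u^2 - u - 12) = (u - 4)*(u + 1)*(u + 2)*(u + 3)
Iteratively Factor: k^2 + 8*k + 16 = (k + 4)*(k + 4)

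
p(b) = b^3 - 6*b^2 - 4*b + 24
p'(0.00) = -4.00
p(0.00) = 24.00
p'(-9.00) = 347.00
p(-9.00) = -1155.00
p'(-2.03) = 32.72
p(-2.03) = -0.97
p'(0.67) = -10.69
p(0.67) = 18.93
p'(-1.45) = 19.71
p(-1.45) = 14.14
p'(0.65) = -10.53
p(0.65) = 19.14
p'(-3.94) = 89.85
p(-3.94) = -114.54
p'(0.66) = -10.61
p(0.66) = 19.03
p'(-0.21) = -1.35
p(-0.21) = 24.57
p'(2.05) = -15.99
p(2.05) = -0.80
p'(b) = 3*b^2 - 12*b - 4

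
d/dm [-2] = 0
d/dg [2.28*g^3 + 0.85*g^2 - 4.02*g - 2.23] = 6.84*g^2 + 1.7*g - 4.02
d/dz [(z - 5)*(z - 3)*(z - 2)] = 3*z^2 - 20*z + 31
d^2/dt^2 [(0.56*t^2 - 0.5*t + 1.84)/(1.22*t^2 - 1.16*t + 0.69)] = (-8.88178419700125e-16*t^4 + 0.0966240000000003*t^3 + 13.603488*t^2 - 13.098408*t + 1.586816)/(1.815848*t^6 - 5.179632*t^5 + 8.005884*t^4 - 7.419824*t^3 + 4.527918*t^2 - 1.656828*t + 0.328509)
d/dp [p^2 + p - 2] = 2*p + 1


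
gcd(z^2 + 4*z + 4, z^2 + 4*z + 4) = z^2 + 4*z + 4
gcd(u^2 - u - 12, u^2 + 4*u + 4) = 1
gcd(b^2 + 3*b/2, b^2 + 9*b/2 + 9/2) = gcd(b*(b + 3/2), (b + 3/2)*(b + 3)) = b + 3/2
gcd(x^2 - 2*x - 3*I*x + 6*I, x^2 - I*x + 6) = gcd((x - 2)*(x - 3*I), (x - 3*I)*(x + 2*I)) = x - 3*I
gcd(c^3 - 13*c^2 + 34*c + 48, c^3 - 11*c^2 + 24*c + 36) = c^2 - 5*c - 6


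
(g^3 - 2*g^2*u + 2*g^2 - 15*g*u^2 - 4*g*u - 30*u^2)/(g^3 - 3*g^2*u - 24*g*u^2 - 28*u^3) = (-g^3 + 2*g^2*u - 2*g^2 + 15*g*u^2 + 4*g*u + 30*u^2)/(-g^3 + 3*g^2*u + 24*g*u^2 + 28*u^3)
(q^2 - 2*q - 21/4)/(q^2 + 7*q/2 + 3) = (q - 7/2)/(q + 2)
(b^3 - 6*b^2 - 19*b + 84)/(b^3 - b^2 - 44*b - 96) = (b^2 - 10*b + 21)/(b^2 - 5*b - 24)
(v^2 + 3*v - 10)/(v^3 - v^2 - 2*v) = (v + 5)/(v*(v + 1))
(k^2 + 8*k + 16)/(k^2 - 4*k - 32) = (k + 4)/(k - 8)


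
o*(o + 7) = o^2 + 7*o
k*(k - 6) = k^2 - 6*k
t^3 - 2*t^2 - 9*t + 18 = (t - 3)*(t - 2)*(t + 3)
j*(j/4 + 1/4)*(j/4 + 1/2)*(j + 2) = j^4/16 + 5*j^3/16 + j^2/2 + j/4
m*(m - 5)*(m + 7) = m^3 + 2*m^2 - 35*m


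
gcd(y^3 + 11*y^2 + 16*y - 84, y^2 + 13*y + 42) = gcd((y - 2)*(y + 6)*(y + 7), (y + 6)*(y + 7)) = y^2 + 13*y + 42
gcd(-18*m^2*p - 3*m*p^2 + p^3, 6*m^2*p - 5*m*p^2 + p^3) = p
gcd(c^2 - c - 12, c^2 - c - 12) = c^2 - c - 12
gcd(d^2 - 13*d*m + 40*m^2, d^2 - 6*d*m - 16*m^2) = d - 8*m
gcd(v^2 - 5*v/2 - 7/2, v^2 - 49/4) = v - 7/2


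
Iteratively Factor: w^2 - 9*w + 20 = (w - 4)*(w - 5)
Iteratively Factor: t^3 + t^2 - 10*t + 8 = (t - 1)*(t^2 + 2*t - 8) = (t - 2)*(t - 1)*(t + 4)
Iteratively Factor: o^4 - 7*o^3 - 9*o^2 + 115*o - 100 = (o - 1)*(o^3 - 6*o^2 - 15*o + 100) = (o - 5)*(o - 1)*(o^2 - o - 20) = (o - 5)^2*(o - 1)*(o + 4)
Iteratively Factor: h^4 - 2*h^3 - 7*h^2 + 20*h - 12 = (h + 3)*(h^3 - 5*h^2 + 8*h - 4) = (h - 2)*(h + 3)*(h^2 - 3*h + 2) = (h - 2)^2*(h + 3)*(h - 1)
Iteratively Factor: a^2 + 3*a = (a + 3)*(a)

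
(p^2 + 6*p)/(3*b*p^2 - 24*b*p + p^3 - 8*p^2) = (p + 6)/(3*b*p - 24*b + p^2 - 8*p)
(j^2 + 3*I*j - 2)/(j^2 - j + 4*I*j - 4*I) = (j^2 + 3*I*j - 2)/(j^2 - j + 4*I*j - 4*I)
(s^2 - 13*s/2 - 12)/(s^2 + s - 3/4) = 2*(s - 8)/(2*s - 1)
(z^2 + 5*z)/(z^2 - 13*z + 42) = z*(z + 5)/(z^2 - 13*z + 42)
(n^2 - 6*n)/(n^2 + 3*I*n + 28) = n*(n - 6)/(n^2 + 3*I*n + 28)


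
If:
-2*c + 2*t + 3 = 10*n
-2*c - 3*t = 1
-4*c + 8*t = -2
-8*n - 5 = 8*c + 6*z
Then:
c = -1/14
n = 9/35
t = -2/7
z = -227/210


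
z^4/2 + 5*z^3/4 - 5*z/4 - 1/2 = (z/2 + 1)*(z - 1)*(z + 1/2)*(z + 1)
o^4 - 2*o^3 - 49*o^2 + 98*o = o*(o - 7)*(o - 2)*(o + 7)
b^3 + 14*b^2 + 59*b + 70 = (b + 2)*(b + 5)*(b + 7)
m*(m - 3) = m^2 - 3*m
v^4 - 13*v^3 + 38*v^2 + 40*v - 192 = (v - 8)*(v - 4)*(v - 3)*(v + 2)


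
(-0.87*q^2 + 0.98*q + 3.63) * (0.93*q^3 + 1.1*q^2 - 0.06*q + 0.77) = -0.8091*q^5 - 0.0456000000000001*q^4 + 4.5061*q^3 + 3.2643*q^2 + 0.5368*q + 2.7951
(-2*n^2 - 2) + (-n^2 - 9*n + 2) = -3*n^2 - 9*n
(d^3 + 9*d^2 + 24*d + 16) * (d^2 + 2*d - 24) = d^5 + 11*d^4 + 18*d^3 - 152*d^2 - 544*d - 384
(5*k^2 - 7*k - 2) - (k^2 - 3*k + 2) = 4*k^2 - 4*k - 4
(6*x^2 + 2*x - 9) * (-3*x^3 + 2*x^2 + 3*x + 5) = -18*x^5 + 6*x^4 + 49*x^3 + 18*x^2 - 17*x - 45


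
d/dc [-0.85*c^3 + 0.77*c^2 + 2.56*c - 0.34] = -2.55*c^2 + 1.54*c + 2.56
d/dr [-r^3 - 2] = -3*r^2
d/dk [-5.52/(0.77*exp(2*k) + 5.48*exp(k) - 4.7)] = (8.5008*exp(k) + 30.2496)*exp(k)/(0.77*exp(2*k) + 5.48*exp(k) - 4.7)^2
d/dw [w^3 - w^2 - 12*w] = 3*w^2 - 2*w - 12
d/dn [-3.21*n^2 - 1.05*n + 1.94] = -6.42*n - 1.05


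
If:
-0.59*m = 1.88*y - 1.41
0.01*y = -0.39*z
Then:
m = 124.271186440678*z + 2.38983050847458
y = -39.0*z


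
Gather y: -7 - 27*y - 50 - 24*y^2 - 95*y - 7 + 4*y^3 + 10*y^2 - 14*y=4*y^3 - 14*y^2 - 136*y - 64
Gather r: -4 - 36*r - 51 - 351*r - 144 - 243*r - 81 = -630*r - 280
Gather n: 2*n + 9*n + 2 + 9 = 11*n + 11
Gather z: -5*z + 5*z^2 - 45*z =5*z^2 - 50*z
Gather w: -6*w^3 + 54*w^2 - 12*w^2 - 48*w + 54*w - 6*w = -6*w^3 + 42*w^2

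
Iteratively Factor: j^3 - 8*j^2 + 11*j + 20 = (j - 5)*(j^2 - 3*j - 4) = (j - 5)*(j + 1)*(j - 4)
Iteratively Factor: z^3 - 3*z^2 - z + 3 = (z - 3)*(z^2 - 1) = (z - 3)*(z - 1)*(z + 1)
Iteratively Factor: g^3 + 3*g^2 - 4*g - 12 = (g + 2)*(g^2 + g - 6) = (g - 2)*(g + 2)*(g + 3)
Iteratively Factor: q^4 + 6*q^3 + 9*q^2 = (q + 3)*(q^3 + 3*q^2) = (q + 3)^2*(q^2) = q*(q + 3)^2*(q)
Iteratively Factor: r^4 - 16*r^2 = (r)*(r^3 - 16*r) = r^2*(r^2 - 16) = r^2*(r - 4)*(r + 4)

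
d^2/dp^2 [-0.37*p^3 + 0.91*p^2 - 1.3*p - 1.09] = 1.82 - 2.22*p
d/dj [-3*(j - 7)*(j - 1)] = 24 - 6*j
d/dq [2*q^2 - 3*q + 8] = 4*q - 3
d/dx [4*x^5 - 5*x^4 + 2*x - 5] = 20*x^4 - 20*x^3 + 2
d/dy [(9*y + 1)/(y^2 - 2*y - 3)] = (9*y^2 - 18*y - 2*(y - 1)*(9*y + 1) - 27)/(-y^2 + 2*y + 3)^2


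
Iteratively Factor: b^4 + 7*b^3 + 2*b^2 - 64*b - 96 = (b + 4)*(b^3 + 3*b^2 - 10*b - 24) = (b + 4)^2*(b^2 - b - 6) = (b + 2)*(b + 4)^2*(b - 3)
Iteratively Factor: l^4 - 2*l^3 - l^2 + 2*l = (l + 1)*(l^3 - 3*l^2 + 2*l) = (l - 2)*(l + 1)*(l^2 - l) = (l - 2)*(l - 1)*(l + 1)*(l)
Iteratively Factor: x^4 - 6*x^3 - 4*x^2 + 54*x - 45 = (x - 5)*(x^3 - x^2 - 9*x + 9) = (x - 5)*(x - 1)*(x^2 - 9) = (x - 5)*(x - 1)*(x + 3)*(x - 3)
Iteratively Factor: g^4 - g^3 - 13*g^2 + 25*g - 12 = (g - 1)*(g^3 - 13*g + 12) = (g - 1)*(g + 4)*(g^2 - 4*g + 3) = (g - 1)^2*(g + 4)*(g - 3)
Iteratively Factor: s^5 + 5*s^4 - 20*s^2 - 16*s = (s + 2)*(s^4 + 3*s^3 - 6*s^2 - 8*s) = (s - 2)*(s + 2)*(s^3 + 5*s^2 + 4*s) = (s - 2)*(s + 2)*(s + 4)*(s^2 + s) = s*(s - 2)*(s + 2)*(s + 4)*(s + 1)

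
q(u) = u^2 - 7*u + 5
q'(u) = 2*u - 7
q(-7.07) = 104.47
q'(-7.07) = -21.14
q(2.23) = -5.64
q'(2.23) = -2.54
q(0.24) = 3.38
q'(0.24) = -6.52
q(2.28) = -5.76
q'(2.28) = -2.44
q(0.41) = 2.30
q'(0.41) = -6.18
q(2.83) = -6.80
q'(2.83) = -1.34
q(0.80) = 0.04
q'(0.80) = -5.40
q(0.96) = -0.80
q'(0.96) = -5.08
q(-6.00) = 83.00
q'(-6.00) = -19.00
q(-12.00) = 233.00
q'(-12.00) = -31.00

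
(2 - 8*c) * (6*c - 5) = -48*c^2 + 52*c - 10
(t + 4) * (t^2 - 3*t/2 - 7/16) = t^3 + 5*t^2/2 - 103*t/16 - 7/4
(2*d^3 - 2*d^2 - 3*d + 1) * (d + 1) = 2*d^4 - 5*d^2 - 2*d + 1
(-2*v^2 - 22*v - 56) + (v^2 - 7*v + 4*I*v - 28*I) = -v^2 - 29*v + 4*I*v - 56 - 28*I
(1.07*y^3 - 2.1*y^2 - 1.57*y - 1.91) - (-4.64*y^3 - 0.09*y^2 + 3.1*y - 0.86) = 5.71*y^3 - 2.01*y^2 - 4.67*y - 1.05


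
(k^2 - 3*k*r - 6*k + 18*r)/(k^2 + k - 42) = (k - 3*r)/(k + 7)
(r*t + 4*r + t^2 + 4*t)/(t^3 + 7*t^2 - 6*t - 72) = (r + t)/(t^2 + 3*t - 18)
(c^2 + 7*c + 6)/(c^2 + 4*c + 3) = (c + 6)/(c + 3)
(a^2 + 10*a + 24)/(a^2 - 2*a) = (a^2 + 10*a + 24)/(a*(a - 2))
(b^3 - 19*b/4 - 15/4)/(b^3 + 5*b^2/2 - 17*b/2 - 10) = (b + 3/2)/(b + 4)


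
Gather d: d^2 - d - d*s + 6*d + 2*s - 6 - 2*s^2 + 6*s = d^2 + d*(5 - s) - 2*s^2 + 8*s - 6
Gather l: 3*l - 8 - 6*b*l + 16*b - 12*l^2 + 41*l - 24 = 16*b - 12*l^2 + l*(44 - 6*b) - 32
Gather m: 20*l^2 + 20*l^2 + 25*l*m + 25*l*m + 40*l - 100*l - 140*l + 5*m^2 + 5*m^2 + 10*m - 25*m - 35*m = 40*l^2 - 200*l + 10*m^2 + m*(50*l - 50)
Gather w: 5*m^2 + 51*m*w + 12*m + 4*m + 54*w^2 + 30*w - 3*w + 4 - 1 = 5*m^2 + 16*m + 54*w^2 + w*(51*m + 27) + 3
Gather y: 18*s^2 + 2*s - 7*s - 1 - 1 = 18*s^2 - 5*s - 2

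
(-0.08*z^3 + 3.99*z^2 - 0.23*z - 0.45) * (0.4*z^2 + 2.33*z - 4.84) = -0.032*z^5 + 1.4096*z^4 + 9.5919*z^3 - 20.0275*z^2 + 0.0647*z + 2.178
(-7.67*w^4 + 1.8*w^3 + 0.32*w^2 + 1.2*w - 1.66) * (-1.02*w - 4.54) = 7.8234*w^5 + 32.9858*w^4 - 8.4984*w^3 - 2.6768*w^2 - 3.7548*w + 7.5364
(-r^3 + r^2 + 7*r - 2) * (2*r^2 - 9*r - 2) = -2*r^5 + 11*r^4 + 7*r^3 - 69*r^2 + 4*r + 4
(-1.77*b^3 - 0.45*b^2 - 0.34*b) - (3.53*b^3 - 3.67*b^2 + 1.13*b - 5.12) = -5.3*b^3 + 3.22*b^2 - 1.47*b + 5.12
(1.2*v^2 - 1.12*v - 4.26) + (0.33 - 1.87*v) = 1.2*v^2 - 2.99*v - 3.93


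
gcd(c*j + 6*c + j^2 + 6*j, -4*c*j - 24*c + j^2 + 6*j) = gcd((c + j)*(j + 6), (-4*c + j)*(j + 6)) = j + 6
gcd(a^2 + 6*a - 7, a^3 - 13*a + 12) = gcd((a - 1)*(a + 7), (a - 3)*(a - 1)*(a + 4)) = a - 1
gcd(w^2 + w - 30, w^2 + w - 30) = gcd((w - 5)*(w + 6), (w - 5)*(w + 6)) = w^2 + w - 30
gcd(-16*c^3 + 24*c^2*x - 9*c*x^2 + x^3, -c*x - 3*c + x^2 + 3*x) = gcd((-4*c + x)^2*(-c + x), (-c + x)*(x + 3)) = -c + x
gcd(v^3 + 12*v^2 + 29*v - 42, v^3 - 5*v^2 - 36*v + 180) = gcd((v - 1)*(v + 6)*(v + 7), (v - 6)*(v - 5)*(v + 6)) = v + 6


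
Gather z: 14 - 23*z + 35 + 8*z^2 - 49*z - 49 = 8*z^2 - 72*z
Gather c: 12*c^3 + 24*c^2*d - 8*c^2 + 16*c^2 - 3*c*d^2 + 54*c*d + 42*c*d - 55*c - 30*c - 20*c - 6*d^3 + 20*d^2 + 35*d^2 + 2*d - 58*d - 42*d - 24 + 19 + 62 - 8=12*c^3 + c^2*(24*d + 8) + c*(-3*d^2 + 96*d - 105) - 6*d^3 + 55*d^2 - 98*d + 49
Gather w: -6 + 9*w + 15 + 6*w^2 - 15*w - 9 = 6*w^2 - 6*w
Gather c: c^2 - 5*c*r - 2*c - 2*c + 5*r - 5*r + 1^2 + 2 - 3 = c^2 + c*(-5*r - 4)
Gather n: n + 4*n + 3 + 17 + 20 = 5*n + 40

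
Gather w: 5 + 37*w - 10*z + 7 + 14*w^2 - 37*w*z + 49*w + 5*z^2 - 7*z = 14*w^2 + w*(86 - 37*z) + 5*z^2 - 17*z + 12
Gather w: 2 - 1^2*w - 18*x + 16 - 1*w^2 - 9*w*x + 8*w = -w^2 + w*(7 - 9*x) - 18*x + 18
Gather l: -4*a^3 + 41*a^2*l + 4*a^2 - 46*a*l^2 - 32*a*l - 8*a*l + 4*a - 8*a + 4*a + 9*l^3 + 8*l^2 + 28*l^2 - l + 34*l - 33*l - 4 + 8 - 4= -4*a^3 + 4*a^2 + 9*l^3 + l^2*(36 - 46*a) + l*(41*a^2 - 40*a)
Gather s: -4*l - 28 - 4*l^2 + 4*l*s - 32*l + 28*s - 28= -4*l^2 - 36*l + s*(4*l + 28) - 56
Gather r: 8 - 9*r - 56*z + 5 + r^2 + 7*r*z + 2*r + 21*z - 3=r^2 + r*(7*z - 7) - 35*z + 10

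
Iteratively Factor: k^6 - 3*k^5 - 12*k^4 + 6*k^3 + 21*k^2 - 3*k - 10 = (k + 1)*(k^5 - 4*k^4 - 8*k^3 + 14*k^2 + 7*k - 10) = (k - 5)*(k + 1)*(k^4 + k^3 - 3*k^2 - k + 2) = (k - 5)*(k - 1)*(k + 1)*(k^3 + 2*k^2 - k - 2) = (k - 5)*(k - 1)*(k + 1)*(k + 2)*(k^2 - 1) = (k - 5)*(k - 1)^2*(k + 1)*(k + 2)*(k + 1)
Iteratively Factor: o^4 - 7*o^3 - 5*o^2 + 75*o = (o)*(o^3 - 7*o^2 - 5*o + 75) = o*(o + 3)*(o^2 - 10*o + 25) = o*(o - 5)*(o + 3)*(o - 5)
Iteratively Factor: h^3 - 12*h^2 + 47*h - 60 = (h - 4)*(h^2 - 8*h + 15) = (h - 4)*(h - 3)*(h - 5)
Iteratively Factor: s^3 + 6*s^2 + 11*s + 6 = (s + 2)*(s^2 + 4*s + 3) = (s + 1)*(s + 2)*(s + 3)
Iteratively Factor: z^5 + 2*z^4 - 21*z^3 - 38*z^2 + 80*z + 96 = (z + 4)*(z^4 - 2*z^3 - 13*z^2 + 14*z + 24) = (z + 3)*(z + 4)*(z^3 - 5*z^2 + 2*z + 8) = (z + 1)*(z + 3)*(z + 4)*(z^2 - 6*z + 8) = (z - 4)*(z + 1)*(z + 3)*(z + 4)*(z - 2)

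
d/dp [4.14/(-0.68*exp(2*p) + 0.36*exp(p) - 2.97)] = (5.6304*exp(p) - 1.4904)*exp(p)/(0.68*exp(2*p) - 0.36*exp(p) + 2.97)^2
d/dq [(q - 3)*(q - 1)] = 2*q - 4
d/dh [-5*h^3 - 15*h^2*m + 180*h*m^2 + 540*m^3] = -15*h^2 - 30*h*m + 180*m^2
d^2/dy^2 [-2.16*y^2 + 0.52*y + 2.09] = -4.32000000000000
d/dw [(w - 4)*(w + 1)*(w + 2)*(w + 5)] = 4*w^3 + 12*w^2 - 30*w - 58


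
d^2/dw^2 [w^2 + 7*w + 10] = 2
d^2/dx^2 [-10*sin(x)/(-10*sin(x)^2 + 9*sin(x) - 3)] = 10*(-100*sin(x)^5 - 90*sin(x)^4 + 380*sin(x)^3 - 27*sin(x)^2 - 189*sin(x) + 54)/(10*sin(x)^2 - 9*sin(x) + 3)^3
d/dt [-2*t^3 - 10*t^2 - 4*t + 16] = -6*t^2 - 20*t - 4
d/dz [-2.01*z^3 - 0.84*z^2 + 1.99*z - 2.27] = -6.03*z^2 - 1.68*z + 1.99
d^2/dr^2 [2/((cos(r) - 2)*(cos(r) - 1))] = 2*(-4*sin(r)^4 + 3*sin(r)^2 - 69*cos(r)/4 + 9*cos(3*r)/4 + 15)/((cos(r) - 2)^3*(cos(r) - 1)^3)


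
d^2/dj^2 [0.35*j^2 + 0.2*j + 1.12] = 0.700000000000000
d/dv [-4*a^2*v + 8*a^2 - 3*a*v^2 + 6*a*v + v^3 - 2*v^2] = -4*a^2 - 6*a*v + 6*a + 3*v^2 - 4*v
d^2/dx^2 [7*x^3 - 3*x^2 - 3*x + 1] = 42*x - 6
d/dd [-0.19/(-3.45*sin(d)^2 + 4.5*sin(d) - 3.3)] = (0.855 - 1.311*sin(d))*cos(d)/(3.45*sin(d)^2 - 4.5*sin(d) + 3.3)^2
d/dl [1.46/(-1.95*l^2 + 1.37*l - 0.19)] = (5.694*l - 2.0002)/(1.95*l^2 - 1.37*l + 0.19)^2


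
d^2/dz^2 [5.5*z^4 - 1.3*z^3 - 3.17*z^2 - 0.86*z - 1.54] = 66.0*z^2 - 7.8*z - 6.34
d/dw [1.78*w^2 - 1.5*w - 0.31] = 3.56*w - 1.5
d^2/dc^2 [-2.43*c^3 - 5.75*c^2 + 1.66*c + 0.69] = -14.58*c - 11.5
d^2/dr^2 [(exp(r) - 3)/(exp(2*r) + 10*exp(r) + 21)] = (exp(4*r) - 22*exp(3*r) - 216*exp(2*r) - 258*exp(r) + 1071)*exp(r)/(exp(6*r) + 30*exp(5*r) + 363*exp(4*r) + 2260*exp(3*r) + 7623*exp(2*r) + 13230*exp(r) + 9261)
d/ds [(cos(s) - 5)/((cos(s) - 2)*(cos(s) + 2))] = (cos(s)^2 - 10*cos(s) + 4)*sin(s)/((cos(s) - 2)^2*(cos(s) + 2)^2)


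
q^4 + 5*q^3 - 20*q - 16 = (q - 2)*(q + 1)*(q + 2)*(q + 4)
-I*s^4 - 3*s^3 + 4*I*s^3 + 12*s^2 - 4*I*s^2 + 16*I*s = s*(s - 4)*(s - 4*I)*(-I*s + 1)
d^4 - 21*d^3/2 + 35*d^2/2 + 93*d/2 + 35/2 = (d - 7)*(d - 5)*(d + 1/2)*(d + 1)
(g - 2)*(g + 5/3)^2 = g^3 + 4*g^2/3 - 35*g/9 - 50/9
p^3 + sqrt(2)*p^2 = p^2*(p + sqrt(2))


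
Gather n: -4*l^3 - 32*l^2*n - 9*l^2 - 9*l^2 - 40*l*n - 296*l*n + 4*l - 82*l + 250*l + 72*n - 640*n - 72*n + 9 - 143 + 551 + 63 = -4*l^3 - 18*l^2 + 172*l + n*(-32*l^2 - 336*l - 640) + 480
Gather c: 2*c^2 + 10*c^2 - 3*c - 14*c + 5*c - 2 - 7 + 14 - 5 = 12*c^2 - 12*c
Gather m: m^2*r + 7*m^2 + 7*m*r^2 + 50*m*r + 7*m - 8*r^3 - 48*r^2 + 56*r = m^2*(r + 7) + m*(7*r^2 + 50*r + 7) - 8*r^3 - 48*r^2 + 56*r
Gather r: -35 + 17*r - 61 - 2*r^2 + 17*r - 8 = -2*r^2 + 34*r - 104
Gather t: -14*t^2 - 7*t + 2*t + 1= -14*t^2 - 5*t + 1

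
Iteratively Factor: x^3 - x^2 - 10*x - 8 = (x + 2)*(x^2 - 3*x - 4) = (x - 4)*(x + 2)*(x + 1)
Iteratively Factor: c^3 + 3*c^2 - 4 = (c + 2)*(c^2 + c - 2) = (c + 2)^2*(c - 1)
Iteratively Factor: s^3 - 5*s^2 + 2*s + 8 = (s - 4)*(s^2 - s - 2) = (s - 4)*(s + 1)*(s - 2)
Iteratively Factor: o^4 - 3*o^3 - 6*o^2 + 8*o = (o + 2)*(o^3 - 5*o^2 + 4*o) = (o - 4)*(o + 2)*(o^2 - o) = (o - 4)*(o - 1)*(o + 2)*(o)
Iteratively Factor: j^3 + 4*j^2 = (j + 4)*(j^2) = j*(j + 4)*(j)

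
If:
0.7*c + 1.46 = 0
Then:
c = -2.09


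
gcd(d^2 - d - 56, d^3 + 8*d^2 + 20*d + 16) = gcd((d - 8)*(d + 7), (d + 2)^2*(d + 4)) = 1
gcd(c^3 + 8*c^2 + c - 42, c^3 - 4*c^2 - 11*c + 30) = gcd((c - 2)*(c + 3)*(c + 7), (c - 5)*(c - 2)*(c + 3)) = c^2 + c - 6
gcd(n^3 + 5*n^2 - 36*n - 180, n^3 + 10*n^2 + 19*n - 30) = n^2 + 11*n + 30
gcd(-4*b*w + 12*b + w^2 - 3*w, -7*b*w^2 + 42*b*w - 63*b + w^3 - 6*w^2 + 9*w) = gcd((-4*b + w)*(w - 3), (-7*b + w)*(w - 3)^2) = w - 3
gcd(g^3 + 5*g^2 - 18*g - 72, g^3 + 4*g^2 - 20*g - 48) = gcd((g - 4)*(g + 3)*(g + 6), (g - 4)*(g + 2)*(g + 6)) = g^2 + 2*g - 24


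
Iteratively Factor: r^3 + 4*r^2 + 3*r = (r + 3)*(r^2 + r) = r*(r + 3)*(r + 1)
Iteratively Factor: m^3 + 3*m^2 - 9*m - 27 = (m + 3)*(m^2 - 9) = (m + 3)^2*(m - 3)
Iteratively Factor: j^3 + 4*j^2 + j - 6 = (j + 3)*(j^2 + j - 2) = (j - 1)*(j + 3)*(j + 2)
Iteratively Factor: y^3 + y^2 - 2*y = (y)*(y^2 + y - 2) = y*(y - 1)*(y + 2)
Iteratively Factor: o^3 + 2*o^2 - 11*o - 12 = (o + 4)*(o^2 - 2*o - 3) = (o - 3)*(o + 4)*(o + 1)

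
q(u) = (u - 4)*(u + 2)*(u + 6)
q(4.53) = 36.44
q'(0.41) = -16.22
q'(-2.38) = -22.05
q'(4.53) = 77.80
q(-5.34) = 20.59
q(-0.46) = -38.05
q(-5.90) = 3.86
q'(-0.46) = -23.05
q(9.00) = 825.00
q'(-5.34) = 22.83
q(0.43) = -55.78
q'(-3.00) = -17.00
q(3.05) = -43.42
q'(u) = (u - 4)*(u + 2) + (u - 4)*(u + 6) + (u + 2)*(u + 6)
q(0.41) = -55.46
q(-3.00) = 21.00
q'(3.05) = 32.31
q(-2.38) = 8.78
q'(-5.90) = 37.23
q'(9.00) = 295.00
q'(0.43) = -16.01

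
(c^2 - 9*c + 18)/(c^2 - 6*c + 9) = (c - 6)/(c - 3)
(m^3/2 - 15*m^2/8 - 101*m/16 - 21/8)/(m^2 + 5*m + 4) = (8*m^3 - 30*m^2 - 101*m - 42)/(16*(m^2 + 5*m + 4))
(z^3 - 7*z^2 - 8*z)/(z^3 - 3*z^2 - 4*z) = (z - 8)/(z - 4)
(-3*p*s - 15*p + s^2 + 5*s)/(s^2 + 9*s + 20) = (-3*p + s)/(s + 4)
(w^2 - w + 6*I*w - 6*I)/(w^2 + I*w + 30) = (w - 1)/(w - 5*I)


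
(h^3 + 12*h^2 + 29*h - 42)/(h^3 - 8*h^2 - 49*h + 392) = (h^2 + 5*h - 6)/(h^2 - 15*h + 56)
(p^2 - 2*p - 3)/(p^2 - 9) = (p + 1)/(p + 3)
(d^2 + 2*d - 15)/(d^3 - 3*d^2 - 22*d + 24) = (d^2 + 2*d - 15)/(d^3 - 3*d^2 - 22*d + 24)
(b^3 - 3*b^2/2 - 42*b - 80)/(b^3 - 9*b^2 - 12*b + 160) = (b + 5/2)/(b - 5)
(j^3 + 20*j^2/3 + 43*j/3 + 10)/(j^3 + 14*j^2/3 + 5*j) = (j + 2)/j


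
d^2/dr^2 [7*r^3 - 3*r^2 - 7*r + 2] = 42*r - 6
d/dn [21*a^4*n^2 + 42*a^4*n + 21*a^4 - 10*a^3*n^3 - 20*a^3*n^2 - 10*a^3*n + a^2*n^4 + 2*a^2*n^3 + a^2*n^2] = 2*a^2*(21*a^2*n + 21*a^2 - 15*a*n^2 - 20*a*n - 5*a + 2*n^3 + 3*n^2 + n)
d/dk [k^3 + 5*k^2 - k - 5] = 3*k^2 + 10*k - 1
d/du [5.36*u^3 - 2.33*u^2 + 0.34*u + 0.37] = 16.08*u^2 - 4.66*u + 0.34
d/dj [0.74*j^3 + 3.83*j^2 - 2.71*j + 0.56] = 2.22*j^2 + 7.66*j - 2.71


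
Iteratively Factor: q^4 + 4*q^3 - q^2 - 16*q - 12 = (q + 3)*(q^3 + q^2 - 4*q - 4) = (q + 1)*(q + 3)*(q^2 - 4) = (q - 2)*(q + 1)*(q + 3)*(q + 2)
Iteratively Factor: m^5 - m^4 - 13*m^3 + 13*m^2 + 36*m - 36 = (m - 3)*(m^4 + 2*m^3 - 7*m^2 - 8*m + 12) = (m - 3)*(m - 1)*(m^3 + 3*m^2 - 4*m - 12) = (m - 3)*(m - 2)*(m - 1)*(m^2 + 5*m + 6) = (m - 3)*(m - 2)*(m - 1)*(m + 2)*(m + 3)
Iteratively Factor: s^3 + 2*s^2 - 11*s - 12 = (s + 1)*(s^2 + s - 12) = (s - 3)*(s + 1)*(s + 4)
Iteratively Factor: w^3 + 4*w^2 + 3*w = (w + 3)*(w^2 + w) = (w + 1)*(w + 3)*(w)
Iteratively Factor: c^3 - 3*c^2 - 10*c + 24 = (c - 4)*(c^2 + c - 6) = (c - 4)*(c + 3)*(c - 2)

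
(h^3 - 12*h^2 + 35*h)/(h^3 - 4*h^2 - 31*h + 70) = h*(h - 5)/(h^2 + 3*h - 10)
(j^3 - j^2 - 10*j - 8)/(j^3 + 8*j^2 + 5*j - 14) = (j^2 - 3*j - 4)/(j^2 + 6*j - 7)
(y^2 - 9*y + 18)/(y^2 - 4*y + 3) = (y - 6)/(y - 1)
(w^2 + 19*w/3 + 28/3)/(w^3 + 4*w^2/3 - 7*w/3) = (w + 4)/(w*(w - 1))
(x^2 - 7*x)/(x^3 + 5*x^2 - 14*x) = (x - 7)/(x^2 + 5*x - 14)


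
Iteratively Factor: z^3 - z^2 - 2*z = (z + 1)*(z^2 - 2*z) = (z - 2)*(z + 1)*(z)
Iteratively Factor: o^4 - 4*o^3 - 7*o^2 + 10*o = (o - 5)*(o^3 + o^2 - 2*o) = o*(o - 5)*(o^2 + o - 2) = o*(o - 5)*(o - 1)*(o + 2)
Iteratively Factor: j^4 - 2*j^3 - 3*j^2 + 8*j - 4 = (j - 1)*(j^3 - j^2 - 4*j + 4) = (j - 1)^2*(j^2 - 4) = (j - 2)*(j - 1)^2*(j + 2)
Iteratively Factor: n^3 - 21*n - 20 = (n + 4)*(n^2 - 4*n - 5) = (n - 5)*(n + 4)*(n + 1)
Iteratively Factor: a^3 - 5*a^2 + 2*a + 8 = (a - 2)*(a^2 - 3*a - 4) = (a - 2)*(a + 1)*(a - 4)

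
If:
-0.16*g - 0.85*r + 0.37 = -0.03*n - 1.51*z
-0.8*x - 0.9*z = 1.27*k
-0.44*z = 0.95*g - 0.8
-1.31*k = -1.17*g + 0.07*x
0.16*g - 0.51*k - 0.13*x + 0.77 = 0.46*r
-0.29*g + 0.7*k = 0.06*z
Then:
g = 0.06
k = 0.17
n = -36.93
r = 2.12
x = -2.17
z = 1.69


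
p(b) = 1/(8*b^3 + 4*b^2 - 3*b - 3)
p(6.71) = 0.00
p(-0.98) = -0.27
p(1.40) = 0.04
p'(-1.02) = -0.76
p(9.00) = 0.00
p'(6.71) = -0.00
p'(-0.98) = -0.87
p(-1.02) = -0.23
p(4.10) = 0.00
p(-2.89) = -0.01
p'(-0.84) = -1.25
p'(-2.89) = -0.01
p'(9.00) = 0.00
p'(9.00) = 0.00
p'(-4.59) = -0.00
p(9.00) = 0.00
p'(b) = (-24*b^2 - 8*b + 3)/(8*b^3 + 4*b^2 - 3*b - 3)^2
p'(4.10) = -0.00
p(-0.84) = -0.42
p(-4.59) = -0.00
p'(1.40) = -0.11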